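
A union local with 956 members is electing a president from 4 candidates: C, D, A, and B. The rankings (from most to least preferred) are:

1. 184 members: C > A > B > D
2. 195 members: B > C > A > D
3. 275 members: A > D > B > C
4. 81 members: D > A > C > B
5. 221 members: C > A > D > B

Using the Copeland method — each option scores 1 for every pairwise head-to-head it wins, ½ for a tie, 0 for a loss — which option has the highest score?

C

C: beats D, A, and B → score 3.
D: beats B; loses to C and A → score 1.
A: beats D and B; loses to C → score 2.
B: loses to C, D, and A → score 0.
C has the best pairwise record.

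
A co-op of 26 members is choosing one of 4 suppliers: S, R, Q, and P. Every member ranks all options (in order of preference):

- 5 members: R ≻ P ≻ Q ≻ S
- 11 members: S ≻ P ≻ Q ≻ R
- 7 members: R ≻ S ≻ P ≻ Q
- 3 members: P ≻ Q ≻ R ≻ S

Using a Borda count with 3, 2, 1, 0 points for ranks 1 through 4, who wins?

S: 5·0 + 11·3 + 7·2 + 3·0 = 47
R: 5·3 + 11·0 + 7·3 + 3·1 = 39
Q: 5·1 + 11·1 + 7·0 + 3·2 = 22
P: 5·2 + 11·2 + 7·1 + 3·3 = 48
P has the highest Borda score (48).

P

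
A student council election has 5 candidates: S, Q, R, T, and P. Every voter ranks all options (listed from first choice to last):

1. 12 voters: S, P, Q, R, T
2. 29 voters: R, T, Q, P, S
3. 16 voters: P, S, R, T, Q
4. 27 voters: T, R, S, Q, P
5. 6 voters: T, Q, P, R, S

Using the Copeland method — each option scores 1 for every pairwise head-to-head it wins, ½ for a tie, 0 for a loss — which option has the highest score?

S: beats Q; loses to R, T, and P → score 1.
Q: beats P; loses to S, R, and T → score 1.
R: beats S, Q, T, and P → score 4.
T: beats S, Q, and P; loses to R → score 3.
P: beats S; loses to Q, R, and T → score 1.
R has the best pairwise record.

R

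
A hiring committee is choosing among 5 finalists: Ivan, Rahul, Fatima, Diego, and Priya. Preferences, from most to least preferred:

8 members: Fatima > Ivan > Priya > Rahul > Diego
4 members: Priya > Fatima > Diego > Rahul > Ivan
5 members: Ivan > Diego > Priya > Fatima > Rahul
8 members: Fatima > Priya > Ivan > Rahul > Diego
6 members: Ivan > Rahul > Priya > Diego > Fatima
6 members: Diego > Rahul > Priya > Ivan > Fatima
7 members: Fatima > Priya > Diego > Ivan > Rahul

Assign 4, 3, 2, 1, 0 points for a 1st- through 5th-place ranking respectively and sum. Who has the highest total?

Priya

Ivan: 8·3 + 4·0 + 5·4 + 8·2 + 6·4 + 6·1 + 7·1 = 97
Rahul: 8·1 + 4·1 + 5·0 + 8·1 + 6·3 + 6·3 + 7·0 = 56
Fatima: 8·4 + 4·3 + 5·1 + 8·4 + 6·0 + 6·0 + 7·4 = 109
Diego: 8·0 + 4·2 + 5·3 + 8·0 + 6·1 + 6·4 + 7·2 = 67
Priya: 8·2 + 4·4 + 5·2 + 8·3 + 6·2 + 6·2 + 7·3 = 111
Priya has the highest Borda score (111).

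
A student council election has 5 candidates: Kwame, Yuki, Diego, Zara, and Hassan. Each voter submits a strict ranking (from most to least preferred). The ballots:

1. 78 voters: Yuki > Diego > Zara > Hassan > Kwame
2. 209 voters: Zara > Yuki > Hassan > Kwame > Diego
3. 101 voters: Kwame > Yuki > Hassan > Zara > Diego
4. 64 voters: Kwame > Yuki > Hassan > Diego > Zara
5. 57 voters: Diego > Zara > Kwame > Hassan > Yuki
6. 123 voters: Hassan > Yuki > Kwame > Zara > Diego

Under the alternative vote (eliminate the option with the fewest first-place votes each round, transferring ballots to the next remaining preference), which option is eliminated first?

Diego

Round 1: Kwame 165, Yuki 78, Diego 57, Zara 209, Hassan 123. Eliminate Diego.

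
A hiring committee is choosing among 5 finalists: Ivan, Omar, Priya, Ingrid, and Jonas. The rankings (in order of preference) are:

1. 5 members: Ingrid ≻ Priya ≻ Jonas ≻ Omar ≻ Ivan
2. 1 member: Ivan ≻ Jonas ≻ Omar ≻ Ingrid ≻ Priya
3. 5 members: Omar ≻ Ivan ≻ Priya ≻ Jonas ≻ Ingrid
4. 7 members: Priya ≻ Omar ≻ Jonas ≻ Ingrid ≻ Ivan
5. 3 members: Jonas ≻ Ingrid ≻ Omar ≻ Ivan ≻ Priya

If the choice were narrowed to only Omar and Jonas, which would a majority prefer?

Omar

Voters preferring Omar to Jonas: 12; preferring Jonas to Omar: 9.
Omar wins the head-to-head.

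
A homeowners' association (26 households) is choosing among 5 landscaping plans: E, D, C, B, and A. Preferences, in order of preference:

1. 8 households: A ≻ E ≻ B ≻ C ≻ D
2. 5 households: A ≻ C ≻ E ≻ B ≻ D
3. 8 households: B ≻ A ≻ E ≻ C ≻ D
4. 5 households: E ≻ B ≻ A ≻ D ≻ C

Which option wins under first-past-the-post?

First-place votes: E 5, D 0, C 0, B 8, A 13.
A has the most first-place votes.

A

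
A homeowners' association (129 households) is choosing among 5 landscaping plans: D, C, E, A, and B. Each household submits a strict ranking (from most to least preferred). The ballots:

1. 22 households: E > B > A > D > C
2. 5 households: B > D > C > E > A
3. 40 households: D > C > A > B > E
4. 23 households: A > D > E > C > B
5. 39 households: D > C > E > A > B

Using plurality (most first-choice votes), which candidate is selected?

First-place votes: D 79, C 0, E 22, A 23, B 5.
D has the most first-place votes.

D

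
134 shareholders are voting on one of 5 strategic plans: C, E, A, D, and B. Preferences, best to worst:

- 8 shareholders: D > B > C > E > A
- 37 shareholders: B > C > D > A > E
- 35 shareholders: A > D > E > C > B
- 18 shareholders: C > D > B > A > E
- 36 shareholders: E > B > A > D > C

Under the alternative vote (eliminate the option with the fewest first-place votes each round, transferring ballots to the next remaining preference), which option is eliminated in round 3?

A

Round 1: C 18, E 36, A 35, D 8, B 37. Eliminate D.
Round 2: C 18, E 36, A 35, B 45. Eliminate C.
Round 3: E 36, A 35, B 63. Eliminate A.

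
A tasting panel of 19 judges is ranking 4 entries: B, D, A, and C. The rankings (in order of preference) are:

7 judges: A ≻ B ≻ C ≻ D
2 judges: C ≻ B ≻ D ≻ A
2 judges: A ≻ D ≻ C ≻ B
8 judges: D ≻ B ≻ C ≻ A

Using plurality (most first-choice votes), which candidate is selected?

A

First-place votes: B 0, D 8, A 9, C 2.
A has the most first-place votes.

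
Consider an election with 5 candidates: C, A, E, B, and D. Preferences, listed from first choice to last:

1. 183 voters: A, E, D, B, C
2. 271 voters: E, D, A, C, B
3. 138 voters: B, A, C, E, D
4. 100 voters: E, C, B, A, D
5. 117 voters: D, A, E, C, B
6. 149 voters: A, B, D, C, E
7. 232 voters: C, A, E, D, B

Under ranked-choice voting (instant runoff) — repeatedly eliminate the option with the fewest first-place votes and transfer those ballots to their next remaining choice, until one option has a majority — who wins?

A

Round 1: C 232, A 332, E 371, B 138, D 117. Eliminate D.
Round 2: C 232, A 449, E 371, B 138. Eliminate B.
Round 3: C 232, A 587, E 371. Eliminate C.
Round 4: A 819, E 371. A has a majority.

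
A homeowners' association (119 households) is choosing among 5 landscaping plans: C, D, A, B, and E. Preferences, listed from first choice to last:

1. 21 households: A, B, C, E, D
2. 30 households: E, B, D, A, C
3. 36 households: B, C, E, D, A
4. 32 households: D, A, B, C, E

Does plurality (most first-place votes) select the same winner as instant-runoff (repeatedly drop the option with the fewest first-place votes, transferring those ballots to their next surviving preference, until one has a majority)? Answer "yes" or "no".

Plurality — first-place votes: C 0, D 32, A 21, B 36, E 30. Winner: B.
Instant-runoff — R1 C 0, D 32, A 21, B 36, E 30 (C out); R2 D 32, A 21, B 36, E 30 (A out); R3 D 32, B 57, E 30 (E out); R4 D 32, B 87 (B winner). Winner: B.
The two methods agree.

yes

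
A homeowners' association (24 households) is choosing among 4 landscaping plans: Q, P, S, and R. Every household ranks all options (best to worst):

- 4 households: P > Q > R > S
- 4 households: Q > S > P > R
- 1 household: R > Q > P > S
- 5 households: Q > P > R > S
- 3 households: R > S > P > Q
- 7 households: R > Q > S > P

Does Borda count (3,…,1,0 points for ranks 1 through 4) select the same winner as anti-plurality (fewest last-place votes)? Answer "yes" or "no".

yes

Borda — scores: Q 51, P 30, S 21, R 42. Winner: Q.
Anti-plurality — last-place votes: Q 3, P 7, S 10, R 4. Winner: Q.
The two methods agree.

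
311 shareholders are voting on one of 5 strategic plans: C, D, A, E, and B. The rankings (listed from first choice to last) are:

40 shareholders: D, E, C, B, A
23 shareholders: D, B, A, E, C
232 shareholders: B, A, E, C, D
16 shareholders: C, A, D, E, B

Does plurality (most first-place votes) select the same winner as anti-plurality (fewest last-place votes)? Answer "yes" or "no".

Plurality — first-place votes: C 16, D 63, A 0, E 0, B 232. Winner: B.
Anti-plurality — last-place votes: C 23, D 232, A 40, E 0, B 16. Winner: E.
The two methods disagree.

no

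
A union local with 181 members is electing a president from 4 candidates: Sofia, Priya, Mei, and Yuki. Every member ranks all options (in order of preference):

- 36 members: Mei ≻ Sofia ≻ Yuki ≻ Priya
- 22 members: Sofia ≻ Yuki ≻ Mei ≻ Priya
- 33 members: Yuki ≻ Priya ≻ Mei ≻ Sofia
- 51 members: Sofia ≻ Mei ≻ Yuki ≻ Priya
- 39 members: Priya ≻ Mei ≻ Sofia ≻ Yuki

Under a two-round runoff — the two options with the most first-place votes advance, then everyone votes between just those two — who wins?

Round 1 first-place votes: Sofia 73, Priya 39, Mei 36, Yuki 33.
Sofia and Priya advance.
Runoff: Sofia is preferred to Priya by 109 voters; Priya by 72.
Sofia wins the runoff.

Sofia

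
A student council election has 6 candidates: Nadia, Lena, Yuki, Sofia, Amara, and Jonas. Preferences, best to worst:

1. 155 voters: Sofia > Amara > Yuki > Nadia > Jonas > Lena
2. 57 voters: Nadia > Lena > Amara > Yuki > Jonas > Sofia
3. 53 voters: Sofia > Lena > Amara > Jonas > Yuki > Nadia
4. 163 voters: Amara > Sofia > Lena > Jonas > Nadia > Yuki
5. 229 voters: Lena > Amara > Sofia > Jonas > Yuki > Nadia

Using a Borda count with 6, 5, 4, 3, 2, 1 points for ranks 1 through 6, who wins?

Nadia: 155·3 + 57·6 + 53·1 + 163·2 + 229·1 = 1415
Lena: 155·1 + 57·5 + 53·5 + 163·4 + 229·6 = 2731
Yuki: 155·4 + 57·3 + 53·2 + 163·1 + 229·2 = 1518
Sofia: 155·6 + 57·1 + 53·6 + 163·5 + 229·4 = 3036
Amara: 155·5 + 57·4 + 53·4 + 163·6 + 229·5 = 3338
Jonas: 155·2 + 57·2 + 53·3 + 163·3 + 229·3 = 1759
Amara has the highest Borda score (3338).

Amara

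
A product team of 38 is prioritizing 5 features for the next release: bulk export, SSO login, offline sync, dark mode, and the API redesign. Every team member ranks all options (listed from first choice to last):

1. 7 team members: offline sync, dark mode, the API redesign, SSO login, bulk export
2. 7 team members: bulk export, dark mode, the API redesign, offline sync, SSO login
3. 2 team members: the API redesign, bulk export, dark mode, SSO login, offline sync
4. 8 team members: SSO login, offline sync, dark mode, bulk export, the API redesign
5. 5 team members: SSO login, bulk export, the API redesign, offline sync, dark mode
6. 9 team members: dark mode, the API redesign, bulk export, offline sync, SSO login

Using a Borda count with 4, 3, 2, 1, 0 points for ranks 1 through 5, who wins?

dark mode

bulk export: 7·0 + 7·4 + 2·3 + 8·1 + 5·3 + 9·2 = 75
SSO login: 7·1 + 7·0 + 2·1 + 8·4 + 5·4 + 9·0 = 61
offline sync: 7·4 + 7·1 + 2·0 + 8·3 + 5·1 + 9·1 = 73
dark mode: 7·3 + 7·3 + 2·2 + 8·2 + 5·0 + 9·4 = 98
the API redesign: 7·2 + 7·2 + 2·4 + 8·0 + 5·2 + 9·3 = 73
dark mode has the highest Borda score (98).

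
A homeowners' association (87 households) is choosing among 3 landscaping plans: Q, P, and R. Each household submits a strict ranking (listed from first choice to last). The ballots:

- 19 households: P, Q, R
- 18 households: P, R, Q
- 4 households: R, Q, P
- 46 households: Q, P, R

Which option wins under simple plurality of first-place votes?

First-place votes: Q 46, P 37, R 4.
Q has the most first-place votes.

Q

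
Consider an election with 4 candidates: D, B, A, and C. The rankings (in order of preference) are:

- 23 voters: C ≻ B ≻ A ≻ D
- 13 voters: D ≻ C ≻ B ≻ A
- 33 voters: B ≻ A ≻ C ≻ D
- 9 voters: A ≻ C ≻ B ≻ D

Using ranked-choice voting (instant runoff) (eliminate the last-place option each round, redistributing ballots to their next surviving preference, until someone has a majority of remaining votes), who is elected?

C

Round 1: D 13, B 33, A 9, C 23. Eliminate A.
Round 2: D 13, B 33, C 32. Eliminate D.
Round 3: B 33, C 45. C has a majority.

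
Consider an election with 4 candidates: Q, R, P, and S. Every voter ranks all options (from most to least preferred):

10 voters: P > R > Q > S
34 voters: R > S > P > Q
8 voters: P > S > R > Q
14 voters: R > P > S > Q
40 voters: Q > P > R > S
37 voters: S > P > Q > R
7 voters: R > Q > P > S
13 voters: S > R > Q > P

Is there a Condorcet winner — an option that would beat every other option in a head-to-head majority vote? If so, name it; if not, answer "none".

none

Checking pairwise contests:
R beats Q 86–77.
P beats R 95–68.
S beats P 84–79.
R beats S 105–58.
Every option loses at least one head-to-head, so there is no Condorcet winner.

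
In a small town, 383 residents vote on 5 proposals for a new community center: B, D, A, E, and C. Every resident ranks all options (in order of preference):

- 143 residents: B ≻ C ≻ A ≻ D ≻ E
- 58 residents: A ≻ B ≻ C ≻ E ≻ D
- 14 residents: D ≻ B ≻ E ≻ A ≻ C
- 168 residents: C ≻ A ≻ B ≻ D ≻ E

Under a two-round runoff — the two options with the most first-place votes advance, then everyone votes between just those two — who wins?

B

Round 1 first-place votes: B 143, D 14, A 58, E 0, C 168.
C and B advance.
Runoff: C is preferred to B by 168 voters; B by 215.
B wins the runoff.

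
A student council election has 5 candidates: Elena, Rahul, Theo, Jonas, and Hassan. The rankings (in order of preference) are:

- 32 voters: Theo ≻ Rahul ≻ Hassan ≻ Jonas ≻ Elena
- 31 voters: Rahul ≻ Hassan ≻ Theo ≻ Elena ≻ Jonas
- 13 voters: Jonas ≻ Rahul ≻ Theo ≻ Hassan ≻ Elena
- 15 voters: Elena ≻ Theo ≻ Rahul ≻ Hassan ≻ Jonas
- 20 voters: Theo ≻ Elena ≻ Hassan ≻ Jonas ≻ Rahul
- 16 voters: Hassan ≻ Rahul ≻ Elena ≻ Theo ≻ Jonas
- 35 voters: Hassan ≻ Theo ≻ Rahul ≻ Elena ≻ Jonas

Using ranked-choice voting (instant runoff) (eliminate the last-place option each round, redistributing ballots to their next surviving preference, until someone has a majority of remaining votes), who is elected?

Hassan

Round 1: Elena 15, Rahul 31, Theo 52, Jonas 13, Hassan 51. Eliminate Jonas.
Round 2: Elena 15, Rahul 44, Theo 52, Hassan 51. Eliminate Elena.
Round 3: Rahul 44, Theo 67, Hassan 51. Eliminate Rahul.
Round 4: Theo 80, Hassan 82. Hassan has a majority.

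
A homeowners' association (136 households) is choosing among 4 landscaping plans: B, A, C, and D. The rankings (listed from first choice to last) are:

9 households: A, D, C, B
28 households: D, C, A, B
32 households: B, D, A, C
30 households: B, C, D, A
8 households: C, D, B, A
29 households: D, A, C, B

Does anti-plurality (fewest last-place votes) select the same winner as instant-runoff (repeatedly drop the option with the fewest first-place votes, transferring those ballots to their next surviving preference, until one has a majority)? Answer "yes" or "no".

yes

Anti-plurality — last-place votes: B 66, A 38, C 32, D 0. Winner: D.
Instant-runoff — R1 B 62, A 9, C 8, D 57 (C out); R2 B 62, A 9, D 65 (A out); R3 B 62, D 74 (D winner). Winner: D.
The two methods agree.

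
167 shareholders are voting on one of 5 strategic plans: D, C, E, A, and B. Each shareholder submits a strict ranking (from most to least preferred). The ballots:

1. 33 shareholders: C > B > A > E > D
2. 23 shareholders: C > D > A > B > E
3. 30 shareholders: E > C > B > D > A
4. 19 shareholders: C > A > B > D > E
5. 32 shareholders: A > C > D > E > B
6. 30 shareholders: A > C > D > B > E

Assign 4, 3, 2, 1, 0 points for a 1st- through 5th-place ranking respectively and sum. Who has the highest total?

D: 33·0 + 23·3 + 30·1 + 19·1 + 32·2 + 30·2 = 242
C: 33·4 + 23·4 + 30·3 + 19·4 + 32·3 + 30·3 = 576
E: 33·1 + 23·0 + 30·4 + 19·0 + 32·1 + 30·0 = 185
A: 33·2 + 23·2 + 30·0 + 19·3 + 32·4 + 30·4 = 417
B: 33·3 + 23·1 + 30·2 + 19·2 + 32·0 + 30·1 = 250
C has the highest Borda score (576).

C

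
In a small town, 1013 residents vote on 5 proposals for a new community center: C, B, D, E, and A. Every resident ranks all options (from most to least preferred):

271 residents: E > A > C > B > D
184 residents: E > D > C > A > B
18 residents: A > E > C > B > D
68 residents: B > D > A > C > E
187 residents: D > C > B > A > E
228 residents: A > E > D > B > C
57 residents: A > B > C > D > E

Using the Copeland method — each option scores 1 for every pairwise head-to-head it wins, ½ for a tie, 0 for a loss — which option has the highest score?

C: beats B; loses to D, E, and A → score 1.
B: loses to C, D, E, and A → score 0.
D: beats C and B; loses to E and A → score 2.
E: beats C, B, and D; loses to A → score 3.
A: beats C, B, D, and E → score 4.
A has the best pairwise record.

A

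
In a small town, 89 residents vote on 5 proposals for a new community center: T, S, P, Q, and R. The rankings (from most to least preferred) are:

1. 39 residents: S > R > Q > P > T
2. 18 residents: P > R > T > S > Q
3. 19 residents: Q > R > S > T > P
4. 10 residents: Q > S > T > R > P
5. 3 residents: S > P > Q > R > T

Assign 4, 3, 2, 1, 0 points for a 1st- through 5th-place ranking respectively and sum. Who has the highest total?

S

T: 39·0 + 18·2 + 19·1 + 10·2 + 3·0 = 75
S: 39·4 + 18·1 + 19·2 + 10·3 + 3·4 = 254
P: 39·1 + 18·4 + 19·0 + 10·0 + 3·3 = 120
Q: 39·2 + 18·0 + 19·4 + 10·4 + 3·2 = 200
R: 39·3 + 18·3 + 19·3 + 10·1 + 3·1 = 241
S has the highest Borda score (254).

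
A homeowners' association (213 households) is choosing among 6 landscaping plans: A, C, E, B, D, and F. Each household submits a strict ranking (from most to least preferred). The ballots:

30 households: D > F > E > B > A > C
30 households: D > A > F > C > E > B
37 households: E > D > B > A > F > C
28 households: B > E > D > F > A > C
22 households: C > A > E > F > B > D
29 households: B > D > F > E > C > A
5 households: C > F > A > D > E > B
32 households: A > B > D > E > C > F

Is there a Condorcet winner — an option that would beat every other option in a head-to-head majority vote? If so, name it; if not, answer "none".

Checking pairwise contests:
E beats A 124–89.
A beats C 157–56.
D beats E 126–87.
E beats B 124–89.
B beats D 111–102.
A beats F 121–92.
Every option loses at least one head-to-head, so there is no Condorcet winner.

none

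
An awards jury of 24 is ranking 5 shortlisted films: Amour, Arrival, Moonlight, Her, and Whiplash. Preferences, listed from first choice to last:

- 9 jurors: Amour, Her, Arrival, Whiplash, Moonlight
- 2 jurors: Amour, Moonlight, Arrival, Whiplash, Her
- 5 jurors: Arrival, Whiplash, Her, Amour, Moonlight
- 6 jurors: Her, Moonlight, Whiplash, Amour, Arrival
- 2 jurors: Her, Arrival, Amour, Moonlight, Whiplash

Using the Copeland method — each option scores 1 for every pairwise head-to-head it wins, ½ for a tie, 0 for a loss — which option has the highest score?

Her

Amour: beats Arrival, Moonlight, and Whiplash; loses to Her → score 3.
Arrival: beats Moonlight and Whiplash; loses to Amour and Her → score 2.
Moonlight: loses to Amour, Arrival, Her, and Whiplash → score 0.
Her: beats Amour, Arrival, Moonlight, and Whiplash → score 4.
Whiplash: beats Moonlight; loses to Amour, Arrival, and Her → score 1.
Her has the best pairwise record.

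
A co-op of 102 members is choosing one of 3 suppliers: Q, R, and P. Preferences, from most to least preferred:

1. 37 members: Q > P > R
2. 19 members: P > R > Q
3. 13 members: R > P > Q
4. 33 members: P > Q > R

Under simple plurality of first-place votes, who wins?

P

First-place votes: Q 37, R 13, P 52.
P has the most first-place votes.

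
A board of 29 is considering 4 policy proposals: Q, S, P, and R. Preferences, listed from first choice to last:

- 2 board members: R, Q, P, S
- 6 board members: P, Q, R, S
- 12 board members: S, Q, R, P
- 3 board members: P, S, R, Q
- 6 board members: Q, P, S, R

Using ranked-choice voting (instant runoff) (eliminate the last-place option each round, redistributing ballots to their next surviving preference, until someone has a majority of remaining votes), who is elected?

P

Round 1: Q 6, S 12, P 9, R 2. Eliminate R.
Round 2: Q 8, S 12, P 9. Eliminate Q.
Round 3: S 12, P 17. P has a majority.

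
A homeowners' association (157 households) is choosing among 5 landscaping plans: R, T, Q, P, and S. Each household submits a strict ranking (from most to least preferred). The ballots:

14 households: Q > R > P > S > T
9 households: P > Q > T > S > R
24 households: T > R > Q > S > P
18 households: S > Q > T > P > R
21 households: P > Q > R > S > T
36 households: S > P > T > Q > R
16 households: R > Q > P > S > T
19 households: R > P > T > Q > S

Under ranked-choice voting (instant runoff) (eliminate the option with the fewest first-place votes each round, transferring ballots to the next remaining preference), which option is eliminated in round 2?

T

Round 1: R 35, T 24, Q 14, P 30, S 54. Eliminate Q.
Round 2: R 49, T 24, P 30, S 54. Eliminate T.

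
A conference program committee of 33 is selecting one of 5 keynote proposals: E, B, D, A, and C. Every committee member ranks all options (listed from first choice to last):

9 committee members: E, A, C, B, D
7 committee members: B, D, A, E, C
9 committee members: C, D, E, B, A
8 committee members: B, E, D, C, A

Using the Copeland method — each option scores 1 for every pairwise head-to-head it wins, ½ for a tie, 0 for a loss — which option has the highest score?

E

E: beats B, D, A, and C → score 4.
B: beats D and A; loses to E and C → score 2.
D: beats A; loses to E, B, and C → score 1.
A: loses to E, B, D, and C → score 0.
C: beats B, D, and A; loses to E → score 3.
E has the best pairwise record.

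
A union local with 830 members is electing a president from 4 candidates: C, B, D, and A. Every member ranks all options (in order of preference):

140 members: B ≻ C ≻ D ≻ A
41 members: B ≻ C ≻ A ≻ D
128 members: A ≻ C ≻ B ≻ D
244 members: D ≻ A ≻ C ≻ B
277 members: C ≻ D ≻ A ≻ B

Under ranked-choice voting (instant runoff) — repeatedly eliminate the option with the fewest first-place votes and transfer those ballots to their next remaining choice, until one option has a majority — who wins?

Round 1: C 277, B 181, D 244, A 128. Eliminate A.
Round 2: C 405, B 181, D 244. Eliminate B.
Round 3: C 586, D 244. C has a majority.

C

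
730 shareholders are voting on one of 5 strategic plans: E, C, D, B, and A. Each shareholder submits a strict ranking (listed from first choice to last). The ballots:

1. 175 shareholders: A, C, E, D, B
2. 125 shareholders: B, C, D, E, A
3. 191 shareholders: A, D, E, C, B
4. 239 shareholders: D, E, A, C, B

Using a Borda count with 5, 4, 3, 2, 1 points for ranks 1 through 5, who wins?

E: 175·3 + 125·2 + 191·3 + 239·4 = 2304
C: 175·4 + 125·4 + 191·2 + 239·2 = 2060
D: 175·2 + 125·3 + 191·4 + 239·5 = 2684
B: 175·1 + 125·5 + 191·1 + 239·1 = 1230
A: 175·5 + 125·1 + 191·5 + 239·3 = 2672
D has the highest Borda score (2684).

D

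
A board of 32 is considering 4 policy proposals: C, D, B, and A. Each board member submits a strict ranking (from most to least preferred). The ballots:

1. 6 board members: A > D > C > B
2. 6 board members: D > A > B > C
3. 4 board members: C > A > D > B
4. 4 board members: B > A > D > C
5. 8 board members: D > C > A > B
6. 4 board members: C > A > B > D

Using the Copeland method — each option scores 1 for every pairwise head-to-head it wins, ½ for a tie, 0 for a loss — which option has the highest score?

A

C: beats B; ties A; loses to D → score 1.5.
D: beats C and B; loses to A → score 2.
B: loses to C, D, and A → score 0.
A: beats D and B; ties C → score 2.5.
A has the best pairwise record.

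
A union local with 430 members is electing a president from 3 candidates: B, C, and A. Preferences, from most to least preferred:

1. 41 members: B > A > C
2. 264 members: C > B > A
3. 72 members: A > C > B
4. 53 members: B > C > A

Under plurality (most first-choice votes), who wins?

C

First-place votes: B 94, C 264, A 72.
C has the most first-place votes.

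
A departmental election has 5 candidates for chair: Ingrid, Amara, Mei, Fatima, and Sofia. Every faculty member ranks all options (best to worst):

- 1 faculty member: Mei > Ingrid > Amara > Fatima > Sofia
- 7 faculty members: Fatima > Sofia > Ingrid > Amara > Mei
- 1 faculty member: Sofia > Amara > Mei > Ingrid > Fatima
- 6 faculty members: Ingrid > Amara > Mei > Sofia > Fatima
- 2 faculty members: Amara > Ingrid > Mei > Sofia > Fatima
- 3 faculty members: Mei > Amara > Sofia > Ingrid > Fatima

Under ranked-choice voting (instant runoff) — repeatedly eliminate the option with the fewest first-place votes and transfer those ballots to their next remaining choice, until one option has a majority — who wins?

Ingrid

Round 1: Ingrid 6, Amara 2, Mei 4, Fatima 7, Sofia 1. Eliminate Sofia.
Round 2: Ingrid 6, Amara 3, Mei 4, Fatima 7. Eliminate Amara.
Round 3: Ingrid 8, Mei 5, Fatima 7. Eliminate Mei.
Round 4: Ingrid 13, Fatima 7. Ingrid has a majority.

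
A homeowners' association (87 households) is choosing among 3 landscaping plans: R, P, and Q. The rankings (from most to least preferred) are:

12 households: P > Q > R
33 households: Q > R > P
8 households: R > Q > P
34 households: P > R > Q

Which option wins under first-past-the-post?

P

First-place votes: R 8, P 46, Q 33.
P has the most first-place votes.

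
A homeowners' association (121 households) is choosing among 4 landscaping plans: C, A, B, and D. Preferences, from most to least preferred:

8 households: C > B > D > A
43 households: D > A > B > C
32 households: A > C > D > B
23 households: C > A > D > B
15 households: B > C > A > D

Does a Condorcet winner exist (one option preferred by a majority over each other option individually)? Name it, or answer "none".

A

A vs C: 75–46 for A.
A vs B: 98–23 for A.
A vs D: 70–51 for A.
A beats every other option head-to-head.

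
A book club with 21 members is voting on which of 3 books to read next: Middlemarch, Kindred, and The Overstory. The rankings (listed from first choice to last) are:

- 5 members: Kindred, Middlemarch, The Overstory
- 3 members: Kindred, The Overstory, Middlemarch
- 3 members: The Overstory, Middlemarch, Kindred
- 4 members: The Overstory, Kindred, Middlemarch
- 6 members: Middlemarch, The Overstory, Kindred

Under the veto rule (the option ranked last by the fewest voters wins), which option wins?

Last-place votes: Middlemarch 7, Kindred 9, The Overstory 5.
The Overstory is ranked last by the fewest voters, so The Overstory wins.

The Overstory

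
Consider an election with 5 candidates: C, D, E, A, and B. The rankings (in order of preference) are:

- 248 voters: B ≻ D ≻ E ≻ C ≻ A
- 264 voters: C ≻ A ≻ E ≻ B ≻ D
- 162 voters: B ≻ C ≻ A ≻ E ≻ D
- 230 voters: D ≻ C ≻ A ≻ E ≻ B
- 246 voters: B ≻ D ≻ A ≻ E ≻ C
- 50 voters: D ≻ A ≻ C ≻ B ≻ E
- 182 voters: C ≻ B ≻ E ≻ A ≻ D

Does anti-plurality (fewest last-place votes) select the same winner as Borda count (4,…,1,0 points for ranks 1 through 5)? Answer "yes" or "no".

no

Anti-plurality — last-place votes: C 246, D 608, E 50, A 248, B 230. Winner: E.
Borda — scores: C 3308, D 2602, E 2026, A 2400, B 3484. Winner: B.
The two methods disagree.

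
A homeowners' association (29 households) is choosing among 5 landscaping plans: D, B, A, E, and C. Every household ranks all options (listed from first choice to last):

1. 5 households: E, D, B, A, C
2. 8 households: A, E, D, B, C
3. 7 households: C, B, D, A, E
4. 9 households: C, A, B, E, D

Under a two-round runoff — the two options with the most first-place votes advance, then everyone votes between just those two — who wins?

Round 1 first-place votes: D 0, B 0, A 8, E 5, C 16.
C and A advance.
Runoff: C is preferred to A by 16 voters; A by 13.
C wins the runoff.

C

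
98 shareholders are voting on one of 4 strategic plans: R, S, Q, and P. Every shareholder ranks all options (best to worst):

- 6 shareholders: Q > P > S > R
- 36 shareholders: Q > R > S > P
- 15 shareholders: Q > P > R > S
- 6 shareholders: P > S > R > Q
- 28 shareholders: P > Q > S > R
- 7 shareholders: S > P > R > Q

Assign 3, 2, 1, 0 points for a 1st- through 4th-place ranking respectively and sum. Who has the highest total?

Q

R: 6·0 + 36·2 + 15·1 + 6·1 + 28·0 + 7·1 = 100
S: 6·1 + 36·1 + 15·0 + 6·2 + 28·1 + 7·3 = 103
Q: 6·3 + 36·3 + 15·3 + 6·0 + 28·2 + 7·0 = 227
P: 6·2 + 36·0 + 15·2 + 6·3 + 28·3 + 7·2 = 158
Q has the highest Borda score (227).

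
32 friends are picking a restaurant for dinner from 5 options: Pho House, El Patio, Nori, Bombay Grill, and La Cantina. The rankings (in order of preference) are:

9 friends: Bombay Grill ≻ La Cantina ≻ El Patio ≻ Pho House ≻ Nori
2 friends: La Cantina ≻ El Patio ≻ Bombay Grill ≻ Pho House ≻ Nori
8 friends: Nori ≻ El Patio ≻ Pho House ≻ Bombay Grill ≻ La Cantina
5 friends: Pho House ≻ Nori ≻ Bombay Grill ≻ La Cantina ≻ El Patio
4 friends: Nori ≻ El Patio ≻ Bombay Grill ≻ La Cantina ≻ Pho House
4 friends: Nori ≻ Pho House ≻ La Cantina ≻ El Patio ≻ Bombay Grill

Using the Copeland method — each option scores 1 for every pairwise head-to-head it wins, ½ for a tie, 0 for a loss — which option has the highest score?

Nori

Pho House: beats Bombay Grill and La Cantina; ties Nori; loses to El Patio → score 2.5.
El Patio: beats Pho House and Bombay Grill; loses to Nori and La Cantina → score 2.
Nori: beats El Patio, Bombay Grill, and La Cantina; ties Pho House → score 3.5.
Bombay Grill: beats La Cantina; loses to Pho House, El Patio, and Nori → score 1.
La Cantina: beats El Patio; loses to Pho House, Nori, and Bombay Grill → score 1.
Nori has the best pairwise record.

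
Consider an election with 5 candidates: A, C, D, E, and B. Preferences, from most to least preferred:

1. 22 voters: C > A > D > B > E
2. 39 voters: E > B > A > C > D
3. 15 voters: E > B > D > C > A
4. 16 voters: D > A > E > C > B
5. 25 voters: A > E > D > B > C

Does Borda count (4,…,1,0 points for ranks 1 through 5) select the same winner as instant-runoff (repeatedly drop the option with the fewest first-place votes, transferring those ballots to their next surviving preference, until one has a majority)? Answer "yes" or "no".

Borda — scores: A 292, C 158, D 188, E 323, B 209. Winner: E.
Instant-runoff — R1 A 25, C 22, D 16, E 54, B 0 (B out); R2 A 25, C 22, D 16, E 54 (D out); R3 A 41, C 22, E 54 (C out); R4 A 63, E 54 (A winner). Winner: A.
The two methods disagree.

no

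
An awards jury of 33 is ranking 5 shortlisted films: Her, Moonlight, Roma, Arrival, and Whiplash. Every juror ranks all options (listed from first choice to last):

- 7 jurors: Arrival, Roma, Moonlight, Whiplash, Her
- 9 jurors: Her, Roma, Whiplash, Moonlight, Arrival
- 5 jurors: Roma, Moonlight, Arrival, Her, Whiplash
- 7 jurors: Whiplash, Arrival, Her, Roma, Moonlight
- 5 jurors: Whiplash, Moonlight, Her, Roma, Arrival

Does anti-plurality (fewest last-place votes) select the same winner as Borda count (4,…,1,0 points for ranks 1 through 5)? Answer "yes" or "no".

Anti-plurality — last-place votes: Her 7, Moonlight 7, Roma 0, Arrival 14, Whiplash 5. Winner: Roma.
Borda — scores: Her 65, Moonlight 53, Roma 80, Arrival 59, Whiplash 73. Winner: Roma.
The two methods agree.

yes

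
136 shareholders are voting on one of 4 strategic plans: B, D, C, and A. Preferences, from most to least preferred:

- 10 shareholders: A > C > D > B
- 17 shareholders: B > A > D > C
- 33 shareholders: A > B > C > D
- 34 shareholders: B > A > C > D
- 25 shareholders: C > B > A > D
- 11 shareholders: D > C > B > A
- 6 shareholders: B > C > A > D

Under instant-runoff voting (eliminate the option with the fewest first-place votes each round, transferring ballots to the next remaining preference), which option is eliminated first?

D

Round 1: B 57, D 11, C 25, A 43. Eliminate D.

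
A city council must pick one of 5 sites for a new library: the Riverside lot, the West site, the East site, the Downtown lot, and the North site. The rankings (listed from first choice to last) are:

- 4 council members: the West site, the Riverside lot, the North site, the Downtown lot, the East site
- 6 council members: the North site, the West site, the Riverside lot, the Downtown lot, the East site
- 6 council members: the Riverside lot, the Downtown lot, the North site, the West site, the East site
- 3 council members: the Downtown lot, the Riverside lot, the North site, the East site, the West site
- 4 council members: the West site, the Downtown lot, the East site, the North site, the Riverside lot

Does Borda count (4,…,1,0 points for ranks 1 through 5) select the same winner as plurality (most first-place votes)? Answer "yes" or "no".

Borda — scores: the Riverside lot 57, the West site 56, the East site 11, the Downtown lot 52, the North site 54. Winner: the Riverside lot.
Plurality — first-place votes: the Riverside lot 6, the West site 8, the East site 0, the Downtown lot 3, the North site 6. Winner: the West site.
The two methods disagree.

no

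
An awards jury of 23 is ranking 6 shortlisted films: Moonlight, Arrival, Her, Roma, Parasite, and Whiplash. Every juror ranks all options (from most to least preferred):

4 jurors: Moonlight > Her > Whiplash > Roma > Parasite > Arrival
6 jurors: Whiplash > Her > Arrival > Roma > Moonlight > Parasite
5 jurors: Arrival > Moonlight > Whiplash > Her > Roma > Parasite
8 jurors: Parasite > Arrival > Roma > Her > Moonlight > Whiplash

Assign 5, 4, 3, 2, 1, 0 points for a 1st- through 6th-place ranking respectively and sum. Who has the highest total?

Moonlight: 4·5 + 6·1 + 5·4 + 8·1 = 54
Arrival: 4·0 + 6·3 + 5·5 + 8·4 = 75
Her: 4·4 + 6·4 + 5·2 + 8·2 = 66
Roma: 4·2 + 6·2 + 5·1 + 8·3 = 49
Parasite: 4·1 + 6·0 + 5·0 + 8·5 = 44
Whiplash: 4·3 + 6·5 + 5·3 + 8·0 = 57
Arrival has the highest Borda score (75).

Arrival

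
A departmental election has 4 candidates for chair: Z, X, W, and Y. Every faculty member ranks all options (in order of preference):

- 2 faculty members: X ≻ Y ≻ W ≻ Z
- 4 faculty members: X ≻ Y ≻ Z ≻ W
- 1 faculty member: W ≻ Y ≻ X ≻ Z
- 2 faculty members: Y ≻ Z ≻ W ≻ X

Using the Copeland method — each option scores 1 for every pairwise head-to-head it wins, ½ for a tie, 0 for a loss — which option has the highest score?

Z: beats W; loses to X and Y → score 1.
X: beats Z, W, and Y → score 3.
W: loses to Z, X, and Y → score 0.
Y: beats Z and W; loses to X → score 2.
X has the best pairwise record.

X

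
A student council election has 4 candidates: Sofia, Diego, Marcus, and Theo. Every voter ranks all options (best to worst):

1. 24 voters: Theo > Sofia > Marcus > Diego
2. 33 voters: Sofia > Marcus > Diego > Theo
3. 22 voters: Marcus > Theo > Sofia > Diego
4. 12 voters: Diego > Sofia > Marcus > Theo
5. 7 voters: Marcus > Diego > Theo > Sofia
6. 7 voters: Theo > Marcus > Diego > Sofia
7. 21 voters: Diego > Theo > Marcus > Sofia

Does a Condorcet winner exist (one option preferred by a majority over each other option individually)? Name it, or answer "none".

none

Checking pairwise contests:
Theo beats Sofia 81–45.
Sofia beats Diego 79–47.
Sofia beats Marcus 69–57.
Diego beats Theo 73–53.
Every option loses at least one head-to-head, so there is no Condorcet winner.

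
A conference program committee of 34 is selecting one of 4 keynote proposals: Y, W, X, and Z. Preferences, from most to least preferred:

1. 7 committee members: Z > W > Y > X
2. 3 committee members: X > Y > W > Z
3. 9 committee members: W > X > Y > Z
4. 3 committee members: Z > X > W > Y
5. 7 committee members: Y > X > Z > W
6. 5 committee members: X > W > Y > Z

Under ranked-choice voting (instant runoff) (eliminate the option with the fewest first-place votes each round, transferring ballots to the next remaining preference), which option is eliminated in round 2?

Round 1: Y 7, W 9, X 8, Z 10. Eliminate Y.
Round 2: W 9, X 15, Z 10. Eliminate W.

W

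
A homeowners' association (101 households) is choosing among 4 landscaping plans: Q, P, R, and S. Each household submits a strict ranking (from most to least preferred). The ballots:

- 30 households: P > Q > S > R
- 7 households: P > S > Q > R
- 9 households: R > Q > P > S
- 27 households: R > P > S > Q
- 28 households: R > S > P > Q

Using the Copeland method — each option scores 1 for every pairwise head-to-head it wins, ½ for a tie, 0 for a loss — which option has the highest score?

Q: loses to P, R, and S → score 0.
P: beats Q and S; loses to R → score 2.
R: beats Q, P, and S → score 3.
S: beats Q; loses to P and R → score 1.
R has the best pairwise record.

R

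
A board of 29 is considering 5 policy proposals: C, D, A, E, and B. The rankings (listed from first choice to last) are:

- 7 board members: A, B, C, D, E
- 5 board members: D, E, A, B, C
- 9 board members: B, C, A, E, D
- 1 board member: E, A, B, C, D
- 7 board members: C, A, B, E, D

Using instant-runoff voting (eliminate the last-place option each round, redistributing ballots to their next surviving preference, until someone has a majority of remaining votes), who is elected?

A

Round 1: C 7, D 5, A 7, E 1, B 9. Eliminate E.
Round 2: C 7, D 5, A 8, B 9. Eliminate D.
Round 3: C 7, A 13, B 9. Eliminate C.
Round 4: A 20, B 9. A has a majority.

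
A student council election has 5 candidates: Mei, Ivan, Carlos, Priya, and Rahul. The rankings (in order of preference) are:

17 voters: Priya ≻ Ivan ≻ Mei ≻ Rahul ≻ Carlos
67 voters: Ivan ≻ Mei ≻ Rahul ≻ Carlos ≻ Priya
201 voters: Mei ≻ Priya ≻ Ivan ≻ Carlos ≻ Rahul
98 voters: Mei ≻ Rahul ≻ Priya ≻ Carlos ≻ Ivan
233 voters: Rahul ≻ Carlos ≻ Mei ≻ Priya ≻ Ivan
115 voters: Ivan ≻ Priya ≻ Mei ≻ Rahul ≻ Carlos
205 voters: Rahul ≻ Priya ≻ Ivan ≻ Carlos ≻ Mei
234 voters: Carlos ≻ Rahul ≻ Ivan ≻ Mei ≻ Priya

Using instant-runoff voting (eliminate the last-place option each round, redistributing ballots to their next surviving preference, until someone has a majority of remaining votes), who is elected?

Round 1: Mei 299, Ivan 182, Carlos 234, Priya 17, Rahul 438. Eliminate Priya.
Round 2: Mei 299, Ivan 199, Carlos 234, Rahul 438. Eliminate Ivan.
Round 3: Mei 498, Carlos 234, Rahul 438. Eliminate Carlos.
Round 4: Mei 498, Rahul 672. Rahul has a majority.

Rahul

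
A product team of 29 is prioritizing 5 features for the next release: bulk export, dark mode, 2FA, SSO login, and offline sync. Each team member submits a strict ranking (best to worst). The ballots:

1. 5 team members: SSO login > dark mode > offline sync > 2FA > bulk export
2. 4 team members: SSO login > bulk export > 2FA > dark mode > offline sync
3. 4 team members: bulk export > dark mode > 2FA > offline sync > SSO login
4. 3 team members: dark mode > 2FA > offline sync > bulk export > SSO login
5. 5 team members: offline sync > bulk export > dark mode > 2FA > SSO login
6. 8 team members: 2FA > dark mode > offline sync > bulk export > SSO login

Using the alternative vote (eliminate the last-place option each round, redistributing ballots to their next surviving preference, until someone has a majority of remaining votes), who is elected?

Round 1: bulk export 4, dark mode 3, 2FA 8, SSO login 9, offline sync 5. Eliminate dark mode.
Round 2: bulk export 4, 2FA 11, SSO login 9, offline sync 5. Eliminate bulk export.
Round 3: 2FA 15, SSO login 9, offline sync 5. 2FA has a majority.

2FA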